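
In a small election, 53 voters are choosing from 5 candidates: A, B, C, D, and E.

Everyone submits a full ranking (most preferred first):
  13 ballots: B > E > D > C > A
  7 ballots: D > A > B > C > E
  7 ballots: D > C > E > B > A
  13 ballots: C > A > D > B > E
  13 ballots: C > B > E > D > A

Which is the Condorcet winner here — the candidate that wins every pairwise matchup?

D vs A: 40–13
D vs B: 27–26
D vs C: 27–26
D vs E: 27–26
D beats every other candidate.

D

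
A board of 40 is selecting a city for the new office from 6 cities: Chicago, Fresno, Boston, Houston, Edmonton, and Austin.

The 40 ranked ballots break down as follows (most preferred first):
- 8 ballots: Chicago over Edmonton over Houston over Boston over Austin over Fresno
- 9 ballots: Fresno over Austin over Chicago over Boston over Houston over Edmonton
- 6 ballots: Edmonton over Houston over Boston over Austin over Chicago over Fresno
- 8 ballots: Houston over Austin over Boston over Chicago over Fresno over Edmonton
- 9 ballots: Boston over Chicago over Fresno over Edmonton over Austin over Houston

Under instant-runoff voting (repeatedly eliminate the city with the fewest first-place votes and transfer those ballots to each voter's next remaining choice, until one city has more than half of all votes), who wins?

Round 1: Chicago 8, Fresno 9, Boston 9, Houston 8, Edmonton 6, Austin 0. Austin eliminated.
Round 2: Chicago 8, Fresno 9, Boston 9, Houston 8, Edmonton 6. Edmonton eliminated.
Round 3: Chicago 8, Fresno 9, Boston 9, Houston 14. Chicago eliminated.
Round 4: Fresno 9, Boston 9, Houston 22. Houston has a majority (≥21).

Houston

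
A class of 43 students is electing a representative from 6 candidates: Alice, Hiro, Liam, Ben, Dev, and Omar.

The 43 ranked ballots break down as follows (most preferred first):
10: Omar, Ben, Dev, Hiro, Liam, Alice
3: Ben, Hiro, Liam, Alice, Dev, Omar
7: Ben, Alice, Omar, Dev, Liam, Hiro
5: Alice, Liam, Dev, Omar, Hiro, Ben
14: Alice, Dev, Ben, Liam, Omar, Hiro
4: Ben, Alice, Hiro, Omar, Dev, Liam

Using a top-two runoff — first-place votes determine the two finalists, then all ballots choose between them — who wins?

Round 1 first-place votes: Alice 19, Hiro 0, Liam 0, Ben 14, Dev 0, Omar 10. Alice and Ben advance.
Runoff: Alice is ranked above Ben on 19 ballots, Ben above Alice on 24.

Ben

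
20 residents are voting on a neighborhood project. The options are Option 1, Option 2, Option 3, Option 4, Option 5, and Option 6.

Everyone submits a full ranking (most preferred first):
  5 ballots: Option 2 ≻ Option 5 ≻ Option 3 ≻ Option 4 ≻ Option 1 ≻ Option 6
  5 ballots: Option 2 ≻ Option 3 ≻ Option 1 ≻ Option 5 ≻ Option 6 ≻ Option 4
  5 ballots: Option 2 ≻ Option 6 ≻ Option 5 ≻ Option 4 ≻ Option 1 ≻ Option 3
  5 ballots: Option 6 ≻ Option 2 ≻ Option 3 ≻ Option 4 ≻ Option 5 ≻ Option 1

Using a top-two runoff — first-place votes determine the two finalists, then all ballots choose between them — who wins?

Round 1 first-place votes: Option 1 0, Option 2 15, Option 3 0, Option 4 0, Option 5 0, Option 6 5. Option 2 and Option 6 advance.
Runoff: Option 2 is ranked above Option 6 on 15 ballots, Option 6 above Option 2 on 5.

Option 2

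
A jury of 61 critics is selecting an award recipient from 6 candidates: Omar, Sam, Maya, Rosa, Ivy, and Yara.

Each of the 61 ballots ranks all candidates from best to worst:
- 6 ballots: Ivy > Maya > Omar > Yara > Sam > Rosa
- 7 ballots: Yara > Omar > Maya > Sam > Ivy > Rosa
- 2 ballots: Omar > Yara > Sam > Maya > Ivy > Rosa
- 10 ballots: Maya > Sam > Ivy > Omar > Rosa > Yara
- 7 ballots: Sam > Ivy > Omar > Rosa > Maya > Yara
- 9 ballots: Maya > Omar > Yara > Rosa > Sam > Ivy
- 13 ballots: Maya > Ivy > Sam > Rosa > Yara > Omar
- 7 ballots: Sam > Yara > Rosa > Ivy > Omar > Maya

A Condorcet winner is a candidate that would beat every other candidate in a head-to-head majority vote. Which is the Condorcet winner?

Maya vs Omar: 38–23
Maya vs Sam: 45–16
Maya vs Rosa: 47–14
Maya vs Ivy: 41–20
Maya vs Yara: 45–16
Maya beats every other candidate.

Maya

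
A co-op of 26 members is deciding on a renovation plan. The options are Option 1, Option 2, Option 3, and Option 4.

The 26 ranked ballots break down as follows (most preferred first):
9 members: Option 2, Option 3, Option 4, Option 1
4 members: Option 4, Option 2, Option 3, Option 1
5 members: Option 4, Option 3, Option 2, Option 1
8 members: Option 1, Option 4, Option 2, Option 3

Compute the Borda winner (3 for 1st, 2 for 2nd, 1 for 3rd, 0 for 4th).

Option 4

Option 1: 9×0 + 4×0 + 5×0 + 8×3 = 24
Option 2: 9×3 + 4×2 + 5×1 + 8×1 = 48
Option 3: 9×2 + 4×1 + 5×2 + 8×0 = 32
Option 4: 9×1 + 4×3 + 5×3 + 8×2 = 52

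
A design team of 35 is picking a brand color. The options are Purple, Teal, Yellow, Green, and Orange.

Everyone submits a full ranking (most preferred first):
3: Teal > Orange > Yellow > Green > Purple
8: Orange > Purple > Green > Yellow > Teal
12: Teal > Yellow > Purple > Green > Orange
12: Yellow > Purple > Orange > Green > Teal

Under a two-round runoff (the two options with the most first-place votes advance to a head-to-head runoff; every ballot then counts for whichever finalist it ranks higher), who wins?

Yellow

Round 1 first-place votes: Purple 0, Teal 15, Yellow 12, Green 0, Orange 8. Teal and Yellow advance.
Runoff: Teal is ranked above Yellow on 15 ballots, Yellow above Teal on 20.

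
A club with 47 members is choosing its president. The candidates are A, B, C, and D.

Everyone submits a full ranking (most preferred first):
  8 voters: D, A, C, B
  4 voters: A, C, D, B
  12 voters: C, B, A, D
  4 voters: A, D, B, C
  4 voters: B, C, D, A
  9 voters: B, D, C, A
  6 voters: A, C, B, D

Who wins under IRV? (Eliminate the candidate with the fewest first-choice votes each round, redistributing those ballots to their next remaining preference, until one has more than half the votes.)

Round 1: A 14, B 13, C 12, D 8. D eliminated.
Round 2: A 22, B 13, C 12. C eliminated.
Round 3: A 22, B 25. B has a majority (≥24).

B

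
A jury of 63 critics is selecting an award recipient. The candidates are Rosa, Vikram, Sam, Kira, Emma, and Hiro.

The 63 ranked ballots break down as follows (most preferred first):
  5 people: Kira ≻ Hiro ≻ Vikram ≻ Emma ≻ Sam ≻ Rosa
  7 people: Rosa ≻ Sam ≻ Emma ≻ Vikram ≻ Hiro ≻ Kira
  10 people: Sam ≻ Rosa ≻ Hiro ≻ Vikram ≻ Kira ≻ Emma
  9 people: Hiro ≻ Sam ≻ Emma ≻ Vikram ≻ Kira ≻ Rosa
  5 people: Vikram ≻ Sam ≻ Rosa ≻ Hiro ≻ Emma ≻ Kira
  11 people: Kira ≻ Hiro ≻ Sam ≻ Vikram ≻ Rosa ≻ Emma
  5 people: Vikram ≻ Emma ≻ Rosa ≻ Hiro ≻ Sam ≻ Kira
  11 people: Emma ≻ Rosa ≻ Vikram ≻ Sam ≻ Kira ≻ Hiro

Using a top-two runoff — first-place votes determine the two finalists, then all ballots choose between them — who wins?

Emma

Round 1 first-place votes: Rosa 7, Vikram 10, Sam 10, Kira 16, Emma 11, Hiro 9. Kira and Emma advance.
Runoff: Kira is ranked above Emma on 26 ballots, Emma above Kira on 37.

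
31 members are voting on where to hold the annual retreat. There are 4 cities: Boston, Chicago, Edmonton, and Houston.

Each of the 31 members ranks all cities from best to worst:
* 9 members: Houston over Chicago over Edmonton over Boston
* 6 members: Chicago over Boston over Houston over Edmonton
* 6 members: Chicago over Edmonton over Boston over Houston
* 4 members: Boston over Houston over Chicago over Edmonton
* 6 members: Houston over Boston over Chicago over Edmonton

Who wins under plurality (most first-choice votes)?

Houston

First-place votes: Boston 4, Chicago 12, Edmonton 0, Houston 15.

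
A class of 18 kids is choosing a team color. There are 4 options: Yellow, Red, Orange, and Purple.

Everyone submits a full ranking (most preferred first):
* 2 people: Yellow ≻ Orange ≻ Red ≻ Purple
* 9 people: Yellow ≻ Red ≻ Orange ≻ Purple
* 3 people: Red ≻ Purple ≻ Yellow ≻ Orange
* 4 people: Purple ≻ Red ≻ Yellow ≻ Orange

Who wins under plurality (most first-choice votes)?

First-place votes: Yellow 11, Red 3, Orange 0, Purple 4.

Yellow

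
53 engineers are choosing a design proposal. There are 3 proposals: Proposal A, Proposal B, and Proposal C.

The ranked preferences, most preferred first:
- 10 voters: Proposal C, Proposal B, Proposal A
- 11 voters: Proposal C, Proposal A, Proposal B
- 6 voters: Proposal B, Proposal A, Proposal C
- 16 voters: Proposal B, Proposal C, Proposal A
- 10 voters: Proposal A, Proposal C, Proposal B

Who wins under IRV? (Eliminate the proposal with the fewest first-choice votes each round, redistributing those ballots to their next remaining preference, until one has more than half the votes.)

Proposal C

Round 1: Proposal A 10, Proposal B 22, Proposal C 21. Proposal A eliminated.
Round 2: Proposal B 22, Proposal C 31. Proposal C has a majority (≥27).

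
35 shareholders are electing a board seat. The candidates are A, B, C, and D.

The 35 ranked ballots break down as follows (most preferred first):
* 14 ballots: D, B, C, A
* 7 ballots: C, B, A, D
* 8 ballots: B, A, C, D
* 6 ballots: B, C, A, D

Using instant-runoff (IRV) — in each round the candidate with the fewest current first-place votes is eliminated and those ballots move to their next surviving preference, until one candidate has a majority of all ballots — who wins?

B

Round 1: A 0, B 14, C 7, D 14. A eliminated.
Round 2: B 14, C 7, D 14. C eliminated.
Round 3: B 21, D 14. B has a majority (≥18).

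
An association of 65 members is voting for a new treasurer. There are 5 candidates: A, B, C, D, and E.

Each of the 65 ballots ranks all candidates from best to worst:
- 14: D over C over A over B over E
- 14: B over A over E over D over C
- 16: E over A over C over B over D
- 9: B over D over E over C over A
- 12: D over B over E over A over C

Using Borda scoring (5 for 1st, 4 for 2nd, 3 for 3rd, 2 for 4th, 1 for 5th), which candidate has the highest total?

A: 14×3 + 14×4 + 16×4 + 9×1 + 12×2 = 195
B: 14×2 + 14×5 + 16×2 + 9×5 + 12×4 = 223
C: 14×4 + 14×1 + 16×3 + 9×2 + 12×1 = 148
D: 14×5 + 14×2 + 16×1 + 9×4 + 12×5 = 210
E: 14×1 + 14×3 + 16×5 + 9×3 + 12×3 = 199

B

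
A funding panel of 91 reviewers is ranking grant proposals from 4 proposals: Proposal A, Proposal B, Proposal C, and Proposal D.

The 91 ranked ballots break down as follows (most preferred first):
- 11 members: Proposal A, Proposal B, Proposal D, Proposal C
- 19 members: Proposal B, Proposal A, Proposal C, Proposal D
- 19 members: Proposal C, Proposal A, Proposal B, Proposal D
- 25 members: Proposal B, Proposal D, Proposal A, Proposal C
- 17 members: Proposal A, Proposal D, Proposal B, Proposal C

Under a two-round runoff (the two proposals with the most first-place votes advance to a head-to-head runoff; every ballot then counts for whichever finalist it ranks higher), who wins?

Round 1 first-place votes: Proposal A 28, Proposal B 44, Proposal C 19, Proposal D 0. Proposal B and Proposal A advance.
Runoff: Proposal B is ranked above Proposal A on 44 ballots, Proposal A above Proposal B on 47.

Proposal A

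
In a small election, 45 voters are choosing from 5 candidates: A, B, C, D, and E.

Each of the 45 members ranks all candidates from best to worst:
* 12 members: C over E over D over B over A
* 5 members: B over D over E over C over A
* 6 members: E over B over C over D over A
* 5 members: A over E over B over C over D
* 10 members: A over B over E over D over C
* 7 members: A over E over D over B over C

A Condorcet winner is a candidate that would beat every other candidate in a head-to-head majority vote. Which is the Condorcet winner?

E

E vs A: 23–22
E vs B: 30–15
E vs C: 33–12
E vs D: 40–5
E beats every other candidate.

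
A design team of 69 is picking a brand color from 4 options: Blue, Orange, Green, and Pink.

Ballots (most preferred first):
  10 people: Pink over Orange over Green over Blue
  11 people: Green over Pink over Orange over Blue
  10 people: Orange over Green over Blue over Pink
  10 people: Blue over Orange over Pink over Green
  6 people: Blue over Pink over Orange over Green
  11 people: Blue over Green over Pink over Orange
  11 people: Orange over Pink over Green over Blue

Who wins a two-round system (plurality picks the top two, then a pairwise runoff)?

Orange

Round 1 first-place votes: Blue 27, Orange 21, Green 11, Pink 10. Blue and Orange advance.
Runoff: Blue is ranked above Orange on 27 ballots, Orange above Blue on 42.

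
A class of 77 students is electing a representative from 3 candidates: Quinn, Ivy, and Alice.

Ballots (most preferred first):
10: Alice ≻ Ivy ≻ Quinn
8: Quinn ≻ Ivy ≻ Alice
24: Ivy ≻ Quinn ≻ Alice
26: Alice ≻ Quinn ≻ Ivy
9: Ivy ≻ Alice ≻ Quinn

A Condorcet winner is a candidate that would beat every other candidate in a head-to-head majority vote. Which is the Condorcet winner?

Ivy

Ivy vs Quinn: 43–34
Ivy vs Alice: 41–36
Ivy beats every other candidate.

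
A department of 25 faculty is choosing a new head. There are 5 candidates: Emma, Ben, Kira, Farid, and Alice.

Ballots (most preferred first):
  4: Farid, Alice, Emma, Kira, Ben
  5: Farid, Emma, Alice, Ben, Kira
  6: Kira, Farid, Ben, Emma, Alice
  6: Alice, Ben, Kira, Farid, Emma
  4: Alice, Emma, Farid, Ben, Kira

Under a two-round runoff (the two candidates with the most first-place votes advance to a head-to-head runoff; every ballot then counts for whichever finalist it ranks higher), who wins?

Round 1 first-place votes: Emma 0, Ben 0, Kira 6, Farid 9, Alice 10. Alice and Farid advance.
Runoff: Alice is ranked above Farid on 10 ballots, Farid above Alice on 15.

Farid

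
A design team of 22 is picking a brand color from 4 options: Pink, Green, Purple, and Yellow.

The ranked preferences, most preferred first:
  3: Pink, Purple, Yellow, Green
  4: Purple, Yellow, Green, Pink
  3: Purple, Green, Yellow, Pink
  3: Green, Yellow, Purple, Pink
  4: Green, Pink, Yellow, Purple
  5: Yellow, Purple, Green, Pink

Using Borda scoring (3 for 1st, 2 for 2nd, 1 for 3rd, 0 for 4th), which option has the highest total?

Purple

Pink: 3×3 + 4×0 + 3×0 + 3×0 + 4×2 + 5×0 = 17
Green: 3×0 + 4×1 + 3×2 + 3×3 + 4×3 + 5×1 = 36
Purple: 3×2 + 4×3 + 3×3 + 3×1 + 4×0 + 5×2 = 40
Yellow: 3×1 + 4×2 + 3×1 + 3×2 + 4×1 + 5×3 = 39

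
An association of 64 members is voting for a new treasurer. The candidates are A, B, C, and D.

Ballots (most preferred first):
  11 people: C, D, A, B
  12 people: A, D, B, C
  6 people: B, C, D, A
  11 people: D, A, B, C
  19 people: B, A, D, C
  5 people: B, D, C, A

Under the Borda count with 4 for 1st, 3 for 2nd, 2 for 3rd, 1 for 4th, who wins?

D

A: 11×2 + 12×4 + 6×1 + 11×3 + 19×3 + 5×1 = 171
B: 11×1 + 12×2 + 6×4 + 11×2 + 19×4 + 5×4 = 177
C: 11×4 + 12×1 + 6×3 + 11×1 + 19×1 + 5×2 = 114
D: 11×3 + 12×3 + 6×2 + 11×4 + 19×2 + 5×3 = 178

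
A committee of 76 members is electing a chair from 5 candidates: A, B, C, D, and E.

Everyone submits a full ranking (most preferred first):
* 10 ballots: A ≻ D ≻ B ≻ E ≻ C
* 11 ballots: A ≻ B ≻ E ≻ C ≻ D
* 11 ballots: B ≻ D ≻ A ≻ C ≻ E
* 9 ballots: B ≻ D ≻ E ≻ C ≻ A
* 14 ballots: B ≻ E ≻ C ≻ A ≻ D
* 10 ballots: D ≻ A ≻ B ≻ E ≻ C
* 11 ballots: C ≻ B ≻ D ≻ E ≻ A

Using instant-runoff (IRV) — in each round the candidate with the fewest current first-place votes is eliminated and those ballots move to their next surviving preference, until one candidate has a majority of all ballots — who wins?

Round 1: A 21, B 34, C 11, D 10, E 0. E eliminated.
Round 2: A 21, B 34, C 11, D 10. D eliminated.
Round 3: A 31, B 34, C 11. C eliminated.
Round 4: A 31, B 45. B has a majority (≥39).

B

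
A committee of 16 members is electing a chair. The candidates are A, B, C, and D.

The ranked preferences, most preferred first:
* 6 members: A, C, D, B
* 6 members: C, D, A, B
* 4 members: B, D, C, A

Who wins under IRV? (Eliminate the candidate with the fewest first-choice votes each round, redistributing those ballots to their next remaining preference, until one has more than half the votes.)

C

Round 1: A 6, B 4, C 6, D 0. D eliminated.
Round 2: A 6, B 4, C 6. B eliminated.
Round 3: A 6, C 10. C has a majority (≥9).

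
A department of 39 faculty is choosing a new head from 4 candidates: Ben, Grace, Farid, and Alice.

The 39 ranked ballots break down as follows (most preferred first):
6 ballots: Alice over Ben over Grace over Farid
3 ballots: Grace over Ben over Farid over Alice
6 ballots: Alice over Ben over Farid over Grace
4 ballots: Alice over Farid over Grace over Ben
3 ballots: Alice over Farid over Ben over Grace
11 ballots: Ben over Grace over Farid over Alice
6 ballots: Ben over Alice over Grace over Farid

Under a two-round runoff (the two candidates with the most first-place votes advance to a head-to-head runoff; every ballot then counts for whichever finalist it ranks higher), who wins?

Ben

Round 1 first-place votes: Ben 17, Grace 3, Farid 0, Alice 19. Alice and Ben advance.
Runoff: Alice is ranked above Ben on 19 ballots, Ben above Alice on 20.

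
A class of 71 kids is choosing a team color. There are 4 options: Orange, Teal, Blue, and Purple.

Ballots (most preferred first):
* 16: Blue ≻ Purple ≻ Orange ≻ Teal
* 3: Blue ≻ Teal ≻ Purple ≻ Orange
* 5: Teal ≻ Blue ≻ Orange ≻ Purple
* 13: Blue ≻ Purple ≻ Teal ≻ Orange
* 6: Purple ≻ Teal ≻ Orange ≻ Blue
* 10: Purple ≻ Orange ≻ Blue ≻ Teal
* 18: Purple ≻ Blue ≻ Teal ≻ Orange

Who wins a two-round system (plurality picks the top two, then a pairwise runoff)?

Blue

Round 1 first-place votes: Orange 0, Teal 5, Blue 32, Purple 34. Purple and Blue advance.
Runoff: Purple is ranked above Blue on 34 ballots, Blue above Purple on 37.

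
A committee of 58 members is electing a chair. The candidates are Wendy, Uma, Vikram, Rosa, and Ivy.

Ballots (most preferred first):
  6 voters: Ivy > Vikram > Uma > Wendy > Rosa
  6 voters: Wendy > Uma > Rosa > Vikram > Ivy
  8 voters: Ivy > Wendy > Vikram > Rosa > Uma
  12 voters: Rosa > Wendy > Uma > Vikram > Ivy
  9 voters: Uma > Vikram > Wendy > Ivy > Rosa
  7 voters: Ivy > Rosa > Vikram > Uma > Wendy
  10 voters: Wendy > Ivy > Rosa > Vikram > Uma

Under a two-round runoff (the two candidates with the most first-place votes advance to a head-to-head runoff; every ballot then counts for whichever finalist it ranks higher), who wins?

Round 1 first-place votes: Wendy 16, Uma 9, Vikram 0, Rosa 12, Ivy 21. Ivy and Wendy advance.
Runoff: Ivy is ranked above Wendy on 21 ballots, Wendy above Ivy on 37.

Wendy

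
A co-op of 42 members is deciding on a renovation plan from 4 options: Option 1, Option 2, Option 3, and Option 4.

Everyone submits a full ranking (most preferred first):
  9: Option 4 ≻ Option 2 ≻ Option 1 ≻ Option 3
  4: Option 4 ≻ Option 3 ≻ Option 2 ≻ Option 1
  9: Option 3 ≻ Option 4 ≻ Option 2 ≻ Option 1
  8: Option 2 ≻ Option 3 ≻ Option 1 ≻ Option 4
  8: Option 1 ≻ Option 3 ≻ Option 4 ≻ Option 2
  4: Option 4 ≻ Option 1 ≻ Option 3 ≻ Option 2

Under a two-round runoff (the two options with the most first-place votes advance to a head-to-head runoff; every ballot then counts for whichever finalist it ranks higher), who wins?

Option 3

Round 1 first-place votes: Option 1 8, Option 2 8, Option 3 9, Option 4 17. Option 4 and Option 3 advance.
Runoff: Option 4 is ranked above Option 3 on 17 ballots, Option 3 above Option 4 on 25.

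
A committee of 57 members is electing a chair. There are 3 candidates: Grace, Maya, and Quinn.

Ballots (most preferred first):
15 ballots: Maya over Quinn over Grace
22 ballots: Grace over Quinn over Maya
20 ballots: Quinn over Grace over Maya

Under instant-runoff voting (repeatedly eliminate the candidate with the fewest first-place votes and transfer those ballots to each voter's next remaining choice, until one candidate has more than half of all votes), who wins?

Round 1: Grace 22, Maya 15, Quinn 20. Maya eliminated.
Round 2: Grace 22, Quinn 35. Quinn has a majority (≥29).

Quinn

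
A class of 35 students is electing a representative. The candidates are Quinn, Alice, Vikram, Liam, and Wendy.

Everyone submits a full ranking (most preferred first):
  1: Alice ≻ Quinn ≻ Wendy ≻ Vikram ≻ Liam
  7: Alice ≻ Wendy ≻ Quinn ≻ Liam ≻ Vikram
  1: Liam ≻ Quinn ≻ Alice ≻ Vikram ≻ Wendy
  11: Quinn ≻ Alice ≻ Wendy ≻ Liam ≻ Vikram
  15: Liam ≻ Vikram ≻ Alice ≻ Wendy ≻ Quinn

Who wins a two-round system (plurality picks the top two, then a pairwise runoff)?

Round 1 first-place votes: Quinn 11, Alice 8, Vikram 0, Liam 16, Wendy 0. Liam and Quinn advance.
Runoff: Liam is ranked above Quinn on 16 ballots, Quinn above Liam on 19.

Quinn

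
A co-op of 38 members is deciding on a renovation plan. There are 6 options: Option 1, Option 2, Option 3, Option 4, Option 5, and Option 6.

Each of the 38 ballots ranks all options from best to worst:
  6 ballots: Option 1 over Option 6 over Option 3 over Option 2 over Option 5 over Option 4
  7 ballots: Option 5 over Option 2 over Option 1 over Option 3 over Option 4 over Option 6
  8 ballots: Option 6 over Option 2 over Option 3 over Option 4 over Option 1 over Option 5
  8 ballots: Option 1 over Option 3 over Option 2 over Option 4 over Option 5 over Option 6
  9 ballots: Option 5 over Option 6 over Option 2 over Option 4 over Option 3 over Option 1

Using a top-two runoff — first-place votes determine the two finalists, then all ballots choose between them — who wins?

Round 1 first-place votes: Option 1 14, Option 2 0, Option 3 0, Option 4 0, Option 5 16, Option 6 8. Option 5 and Option 1 advance.
Runoff: Option 5 is ranked above Option 1 on 16 ballots, Option 1 above Option 5 on 22.

Option 1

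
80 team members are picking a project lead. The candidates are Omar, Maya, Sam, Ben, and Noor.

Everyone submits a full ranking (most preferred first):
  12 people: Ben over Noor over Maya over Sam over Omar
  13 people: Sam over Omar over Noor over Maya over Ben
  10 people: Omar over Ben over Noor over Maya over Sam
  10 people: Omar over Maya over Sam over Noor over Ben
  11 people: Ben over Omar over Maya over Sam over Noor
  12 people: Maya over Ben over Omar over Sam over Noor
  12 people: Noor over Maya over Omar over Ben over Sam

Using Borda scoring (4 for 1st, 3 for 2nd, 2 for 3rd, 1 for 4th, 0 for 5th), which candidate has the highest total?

Omar: 12×0 + 13×3 + 10×4 + 10×4 + 11×3 + 12×2 + 12×2 = 200
Maya: 12×2 + 13×1 + 10×1 + 10×3 + 11×2 + 12×4 + 12×3 = 183
Sam: 12×1 + 13×4 + 10×0 + 10×2 + 11×1 + 12×1 + 12×0 = 107
Ben: 12×4 + 13×0 + 10×3 + 10×0 + 11×4 + 12×3 + 12×1 = 170
Noor: 12×3 + 13×2 + 10×2 + 10×1 + 11×0 + 12×0 + 12×4 = 140

Omar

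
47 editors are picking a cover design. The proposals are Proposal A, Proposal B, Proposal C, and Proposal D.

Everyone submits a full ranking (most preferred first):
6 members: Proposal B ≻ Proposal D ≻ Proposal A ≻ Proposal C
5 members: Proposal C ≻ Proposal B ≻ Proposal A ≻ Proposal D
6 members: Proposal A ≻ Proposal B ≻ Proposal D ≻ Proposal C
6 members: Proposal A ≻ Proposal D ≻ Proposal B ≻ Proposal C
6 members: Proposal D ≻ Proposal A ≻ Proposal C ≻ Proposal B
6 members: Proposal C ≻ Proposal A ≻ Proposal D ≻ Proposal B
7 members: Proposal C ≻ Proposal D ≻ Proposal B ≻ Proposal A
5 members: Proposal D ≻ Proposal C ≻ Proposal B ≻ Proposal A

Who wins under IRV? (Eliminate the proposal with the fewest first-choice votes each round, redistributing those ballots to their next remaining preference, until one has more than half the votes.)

Round 1: Proposal A 12, Proposal B 6, Proposal C 18, Proposal D 11. Proposal B eliminated.
Round 2: Proposal A 12, Proposal C 18, Proposal D 17. Proposal A eliminated.
Round 3: Proposal C 18, Proposal D 29. Proposal D has a majority (≥24).

Proposal D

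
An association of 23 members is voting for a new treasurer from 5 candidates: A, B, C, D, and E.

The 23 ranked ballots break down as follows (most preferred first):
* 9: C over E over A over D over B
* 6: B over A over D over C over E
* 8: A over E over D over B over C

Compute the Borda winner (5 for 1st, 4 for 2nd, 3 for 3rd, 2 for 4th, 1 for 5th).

A: 9×3 + 6×4 + 8×5 = 91
B: 9×1 + 6×5 + 8×2 = 55
C: 9×5 + 6×2 + 8×1 = 65
D: 9×2 + 6×3 + 8×3 = 60
E: 9×4 + 6×1 + 8×4 = 74

A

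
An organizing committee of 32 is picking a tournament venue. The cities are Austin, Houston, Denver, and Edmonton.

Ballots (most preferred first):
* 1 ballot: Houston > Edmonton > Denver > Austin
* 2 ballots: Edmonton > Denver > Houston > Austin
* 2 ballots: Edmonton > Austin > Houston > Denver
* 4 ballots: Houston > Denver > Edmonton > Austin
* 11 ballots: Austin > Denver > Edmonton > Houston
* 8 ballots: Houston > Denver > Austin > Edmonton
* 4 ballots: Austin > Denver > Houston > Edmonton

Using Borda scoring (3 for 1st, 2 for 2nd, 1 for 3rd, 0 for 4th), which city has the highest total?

Denver

Austin: 1×0 + 2×0 + 2×2 + 4×0 + 11×3 + 8×1 + 4×3 = 57
Houston: 1×3 + 2×1 + 2×1 + 4×3 + 11×0 + 8×3 + 4×1 = 47
Denver: 1×1 + 2×2 + 2×0 + 4×2 + 11×2 + 8×2 + 4×2 = 59
Edmonton: 1×2 + 2×3 + 2×3 + 4×1 + 11×1 + 8×0 + 4×0 = 29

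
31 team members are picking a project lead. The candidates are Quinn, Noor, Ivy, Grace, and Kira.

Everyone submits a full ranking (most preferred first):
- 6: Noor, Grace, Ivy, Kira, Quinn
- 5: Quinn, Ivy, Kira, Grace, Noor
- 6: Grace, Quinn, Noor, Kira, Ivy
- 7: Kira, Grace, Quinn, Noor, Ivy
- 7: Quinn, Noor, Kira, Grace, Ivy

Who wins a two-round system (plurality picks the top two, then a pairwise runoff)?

Round 1 first-place votes: Quinn 12, Noor 6, Ivy 0, Grace 6, Kira 7. Quinn and Kira advance.
Runoff: Quinn is ranked above Kira on 18 ballots, Kira above Quinn on 13.

Quinn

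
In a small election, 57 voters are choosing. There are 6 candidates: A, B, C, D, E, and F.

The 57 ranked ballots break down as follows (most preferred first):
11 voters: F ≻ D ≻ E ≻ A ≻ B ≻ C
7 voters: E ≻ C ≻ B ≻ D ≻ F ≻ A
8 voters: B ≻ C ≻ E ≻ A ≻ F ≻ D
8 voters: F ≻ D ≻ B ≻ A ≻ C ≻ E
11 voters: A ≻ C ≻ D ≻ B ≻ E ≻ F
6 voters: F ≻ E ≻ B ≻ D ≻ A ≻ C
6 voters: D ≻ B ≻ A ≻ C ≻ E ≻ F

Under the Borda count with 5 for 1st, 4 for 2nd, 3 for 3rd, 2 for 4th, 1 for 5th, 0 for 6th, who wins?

D

A: 11×2 + 7×0 + 8×2 + 8×2 + 11×5 + 6×1 + 6×3 = 133
B: 11×1 + 7×3 + 8×5 + 8×3 + 11×2 + 6×3 + 6×4 = 160
C: 11×0 + 7×4 + 8×4 + 8×1 + 11×4 + 6×0 + 6×2 = 124
D: 11×4 + 7×2 + 8×0 + 8×4 + 11×3 + 6×2 + 6×5 = 165
E: 11×3 + 7×5 + 8×3 + 8×0 + 11×1 + 6×4 + 6×1 = 133
F: 11×5 + 7×1 + 8×1 + 8×5 + 11×0 + 6×5 + 6×0 = 140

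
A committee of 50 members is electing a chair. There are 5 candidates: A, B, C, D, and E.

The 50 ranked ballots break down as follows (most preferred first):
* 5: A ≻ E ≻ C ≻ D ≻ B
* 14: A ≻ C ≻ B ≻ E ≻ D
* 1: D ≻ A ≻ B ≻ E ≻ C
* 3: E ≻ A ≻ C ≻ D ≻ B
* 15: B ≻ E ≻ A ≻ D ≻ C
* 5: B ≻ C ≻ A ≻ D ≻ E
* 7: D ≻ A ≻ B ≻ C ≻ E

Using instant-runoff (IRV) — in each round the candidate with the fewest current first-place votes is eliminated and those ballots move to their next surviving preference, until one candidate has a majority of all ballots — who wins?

Round 1: A 19, B 20, C 0, D 8, E 3. C eliminated.
Round 2: A 19, B 20, D 8, E 3. E eliminated.
Round 3: A 22, B 20, D 8. D eliminated.
Round 4: A 30, B 20. A has a majority (≥26).

A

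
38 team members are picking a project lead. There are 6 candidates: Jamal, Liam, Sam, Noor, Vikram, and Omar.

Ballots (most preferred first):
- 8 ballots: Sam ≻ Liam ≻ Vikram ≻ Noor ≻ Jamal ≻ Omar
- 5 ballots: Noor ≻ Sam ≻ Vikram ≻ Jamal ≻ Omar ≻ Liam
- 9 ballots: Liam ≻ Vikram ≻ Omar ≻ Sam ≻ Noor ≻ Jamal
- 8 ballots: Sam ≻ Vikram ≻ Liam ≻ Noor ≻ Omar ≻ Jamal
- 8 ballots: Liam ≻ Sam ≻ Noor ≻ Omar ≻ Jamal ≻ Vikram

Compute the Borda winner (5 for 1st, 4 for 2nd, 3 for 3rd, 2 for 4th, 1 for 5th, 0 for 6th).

Sam

Jamal: 8×1 + 5×2 + 9×0 + 8×0 + 8×1 = 26
Liam: 8×4 + 5×0 + 9×5 + 8×3 + 8×5 = 141
Sam: 8×5 + 5×4 + 9×2 + 8×5 + 8×4 = 150
Noor: 8×2 + 5×5 + 9×1 + 8×2 + 8×3 = 90
Vikram: 8×3 + 5×3 + 9×4 + 8×4 + 8×0 = 107
Omar: 8×0 + 5×1 + 9×3 + 8×1 + 8×2 = 56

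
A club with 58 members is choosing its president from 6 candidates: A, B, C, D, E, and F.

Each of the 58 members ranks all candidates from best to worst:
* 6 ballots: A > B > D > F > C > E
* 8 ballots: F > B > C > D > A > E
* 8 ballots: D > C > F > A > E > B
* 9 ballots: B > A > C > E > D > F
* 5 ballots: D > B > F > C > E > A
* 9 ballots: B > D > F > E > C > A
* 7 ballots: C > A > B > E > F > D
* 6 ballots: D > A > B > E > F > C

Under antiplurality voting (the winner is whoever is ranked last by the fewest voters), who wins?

C

Last-place votes: A 14, B 8, C 6, D 7, E 14, F 9.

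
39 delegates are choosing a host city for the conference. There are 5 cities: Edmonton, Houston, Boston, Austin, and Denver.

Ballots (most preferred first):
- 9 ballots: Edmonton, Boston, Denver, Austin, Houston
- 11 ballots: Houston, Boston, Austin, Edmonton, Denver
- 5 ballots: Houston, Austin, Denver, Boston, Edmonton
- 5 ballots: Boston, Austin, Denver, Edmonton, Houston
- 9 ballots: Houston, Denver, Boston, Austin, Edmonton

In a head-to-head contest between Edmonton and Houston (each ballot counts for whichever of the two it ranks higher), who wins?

Edmonton is ranked above Houston on 14 ballots; Houston above Edmonton on 25.

Houston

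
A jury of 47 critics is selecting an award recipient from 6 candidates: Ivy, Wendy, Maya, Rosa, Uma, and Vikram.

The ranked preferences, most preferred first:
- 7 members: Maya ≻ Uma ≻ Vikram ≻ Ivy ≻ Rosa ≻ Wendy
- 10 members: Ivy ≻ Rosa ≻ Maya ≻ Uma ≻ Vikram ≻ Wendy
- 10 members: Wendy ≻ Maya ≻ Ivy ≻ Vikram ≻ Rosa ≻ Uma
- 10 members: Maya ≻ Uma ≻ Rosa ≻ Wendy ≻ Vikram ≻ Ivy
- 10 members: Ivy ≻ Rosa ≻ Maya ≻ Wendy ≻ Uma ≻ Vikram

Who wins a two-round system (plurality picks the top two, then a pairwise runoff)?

Maya

Round 1 first-place votes: Ivy 20, Wendy 10, Maya 17, Rosa 0, Uma 0, Vikram 0. Ivy and Maya advance.
Runoff: Ivy is ranked above Maya on 20 ballots, Maya above Ivy on 27.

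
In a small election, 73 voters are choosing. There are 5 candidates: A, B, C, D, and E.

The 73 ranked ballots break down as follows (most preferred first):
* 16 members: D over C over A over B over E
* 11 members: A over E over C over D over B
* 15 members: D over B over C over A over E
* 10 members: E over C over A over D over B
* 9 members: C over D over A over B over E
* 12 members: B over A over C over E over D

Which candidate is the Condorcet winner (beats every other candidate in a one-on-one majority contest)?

C

C vs A: 50–23
C vs B: 46–27
C vs D: 42–31
C vs E: 52–21
C beats every other candidate.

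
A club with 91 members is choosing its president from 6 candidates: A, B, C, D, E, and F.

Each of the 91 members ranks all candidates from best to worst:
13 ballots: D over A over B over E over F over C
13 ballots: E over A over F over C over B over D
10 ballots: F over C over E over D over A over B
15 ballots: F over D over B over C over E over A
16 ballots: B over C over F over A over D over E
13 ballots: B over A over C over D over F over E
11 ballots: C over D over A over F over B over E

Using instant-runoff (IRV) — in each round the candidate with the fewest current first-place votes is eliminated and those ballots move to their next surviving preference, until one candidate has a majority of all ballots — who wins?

F

Round 1: A 0, B 29, C 11, D 13, E 13, F 25. A eliminated.
Round 2: B 29, C 11, D 13, E 13, F 25. C eliminated.
Round 3: B 29, D 24, E 13, F 25. E eliminated.
Round 4: B 29, D 24, F 38. D eliminated.
Round 5: B 42, F 49. F has a majority (≥46).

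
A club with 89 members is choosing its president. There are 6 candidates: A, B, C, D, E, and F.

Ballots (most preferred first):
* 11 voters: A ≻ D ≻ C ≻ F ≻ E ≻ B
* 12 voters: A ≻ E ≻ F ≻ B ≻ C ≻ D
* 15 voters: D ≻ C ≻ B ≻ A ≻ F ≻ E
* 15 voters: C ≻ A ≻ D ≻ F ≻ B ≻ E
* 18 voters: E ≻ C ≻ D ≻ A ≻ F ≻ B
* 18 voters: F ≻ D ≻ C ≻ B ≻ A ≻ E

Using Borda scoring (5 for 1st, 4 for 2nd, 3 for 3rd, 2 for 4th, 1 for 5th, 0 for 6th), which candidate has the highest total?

A: 11×5 + 12×5 + 15×2 + 15×4 + 18×2 + 18×1 = 259
B: 11×0 + 12×2 + 15×3 + 15×1 + 18×0 + 18×2 = 120
C: 11×3 + 12×1 + 15×4 + 15×5 + 18×4 + 18×3 = 306
D: 11×4 + 12×0 + 15×5 + 15×3 + 18×3 + 18×4 = 290
E: 11×1 + 12×4 + 15×0 + 15×0 + 18×5 + 18×0 = 149
F: 11×2 + 12×3 + 15×1 + 15×2 + 18×1 + 18×5 = 211

C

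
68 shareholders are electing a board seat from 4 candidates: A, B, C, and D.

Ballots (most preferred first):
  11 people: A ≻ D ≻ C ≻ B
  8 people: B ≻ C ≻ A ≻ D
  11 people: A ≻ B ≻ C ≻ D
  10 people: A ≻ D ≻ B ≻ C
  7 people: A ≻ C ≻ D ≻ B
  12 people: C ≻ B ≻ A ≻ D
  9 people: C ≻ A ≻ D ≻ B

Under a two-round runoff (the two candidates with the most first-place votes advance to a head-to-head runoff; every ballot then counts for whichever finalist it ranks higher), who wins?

A

Round 1 first-place votes: A 39, B 8, C 21, D 0. A and C advance.
Runoff: A is ranked above C on 39 ballots, C above A on 29.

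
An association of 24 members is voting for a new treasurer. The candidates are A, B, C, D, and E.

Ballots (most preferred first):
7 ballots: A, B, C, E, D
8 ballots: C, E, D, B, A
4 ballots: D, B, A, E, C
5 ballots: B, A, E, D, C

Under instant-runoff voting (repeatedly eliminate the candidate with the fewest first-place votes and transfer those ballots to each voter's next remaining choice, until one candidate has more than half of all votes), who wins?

Round 1: A 7, B 5, C 8, D 4, E 0. E eliminated.
Round 2: A 7, B 5, C 8, D 4. D eliminated.
Round 3: A 7, B 9, C 8. A eliminated.
Round 4: B 16, C 8. B has a majority (≥13).

B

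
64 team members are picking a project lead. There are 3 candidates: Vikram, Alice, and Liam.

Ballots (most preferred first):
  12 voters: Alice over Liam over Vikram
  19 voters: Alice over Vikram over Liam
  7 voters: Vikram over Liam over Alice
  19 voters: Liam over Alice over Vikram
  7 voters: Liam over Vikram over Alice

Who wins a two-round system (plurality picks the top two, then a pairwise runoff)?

Liam

Round 1 first-place votes: Vikram 7, Alice 31, Liam 26. Alice and Liam advance.
Runoff: Alice is ranked above Liam on 31 ballots, Liam above Alice on 33.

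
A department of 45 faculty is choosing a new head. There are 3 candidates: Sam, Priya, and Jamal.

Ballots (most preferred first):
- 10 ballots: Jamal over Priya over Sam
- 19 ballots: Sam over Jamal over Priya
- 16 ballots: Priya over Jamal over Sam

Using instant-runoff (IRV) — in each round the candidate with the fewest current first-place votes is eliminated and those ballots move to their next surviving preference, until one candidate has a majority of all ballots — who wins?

Priya

Round 1: Sam 19, Priya 16, Jamal 10. Jamal eliminated.
Round 2: Sam 19, Priya 26. Priya has a majority (≥23).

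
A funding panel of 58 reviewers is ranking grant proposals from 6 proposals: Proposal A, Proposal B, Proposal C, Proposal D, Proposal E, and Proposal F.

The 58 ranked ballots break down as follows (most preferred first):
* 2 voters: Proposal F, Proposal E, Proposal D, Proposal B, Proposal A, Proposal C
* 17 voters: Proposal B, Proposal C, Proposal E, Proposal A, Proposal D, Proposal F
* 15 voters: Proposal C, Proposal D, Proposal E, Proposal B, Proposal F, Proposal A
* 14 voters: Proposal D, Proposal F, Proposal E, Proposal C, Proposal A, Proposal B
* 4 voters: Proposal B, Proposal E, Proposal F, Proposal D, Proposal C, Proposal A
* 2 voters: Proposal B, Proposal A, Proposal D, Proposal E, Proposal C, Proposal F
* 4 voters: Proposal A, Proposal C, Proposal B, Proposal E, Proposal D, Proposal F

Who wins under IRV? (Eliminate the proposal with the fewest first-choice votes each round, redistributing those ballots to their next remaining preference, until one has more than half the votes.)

Proposal C

Round 1: Proposal A 4, Proposal B 23, Proposal C 15, Proposal D 14, Proposal E 0, Proposal F 2. Proposal E eliminated.
Round 2: Proposal A 4, Proposal B 23, Proposal C 15, Proposal D 14, Proposal F 2. Proposal F eliminated.
Round 3: Proposal A 4, Proposal B 23, Proposal C 15, Proposal D 16. Proposal A eliminated.
Round 4: Proposal B 23, Proposal C 19, Proposal D 16. Proposal D eliminated.
Round 5: Proposal B 25, Proposal C 33. Proposal C has a majority (≥30).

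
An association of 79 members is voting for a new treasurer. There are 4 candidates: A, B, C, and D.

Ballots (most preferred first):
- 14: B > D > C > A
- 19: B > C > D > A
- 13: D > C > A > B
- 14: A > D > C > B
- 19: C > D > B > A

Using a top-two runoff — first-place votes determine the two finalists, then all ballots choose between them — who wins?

Round 1 first-place votes: A 14, B 33, C 19, D 13. B and C advance.
Runoff: B is ranked above C on 33 ballots, C above B on 46.

C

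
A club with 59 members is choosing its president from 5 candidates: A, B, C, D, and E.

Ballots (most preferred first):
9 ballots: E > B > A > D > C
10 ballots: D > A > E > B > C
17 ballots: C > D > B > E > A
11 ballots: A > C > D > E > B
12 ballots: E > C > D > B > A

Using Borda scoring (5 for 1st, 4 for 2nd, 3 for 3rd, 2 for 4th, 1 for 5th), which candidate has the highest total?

A: 9×3 + 10×4 + 17×1 + 11×5 + 12×1 = 151
B: 9×4 + 10×2 + 17×3 + 11×1 + 12×2 = 142
C: 9×1 + 10×1 + 17×5 + 11×4 + 12×4 = 196
D: 9×2 + 10×5 + 17×4 + 11×3 + 12×3 = 205
E: 9×5 + 10×3 + 17×2 + 11×2 + 12×5 = 191

D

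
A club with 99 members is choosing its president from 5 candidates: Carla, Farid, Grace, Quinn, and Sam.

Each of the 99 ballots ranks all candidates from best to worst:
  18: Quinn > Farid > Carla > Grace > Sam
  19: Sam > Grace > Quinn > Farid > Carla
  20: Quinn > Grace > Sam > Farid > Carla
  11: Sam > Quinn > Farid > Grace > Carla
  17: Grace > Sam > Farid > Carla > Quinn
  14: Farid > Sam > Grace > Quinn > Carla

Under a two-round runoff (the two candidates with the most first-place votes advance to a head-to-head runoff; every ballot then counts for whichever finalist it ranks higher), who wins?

Round 1 first-place votes: Carla 0, Farid 14, Grace 17, Quinn 38, Sam 30. Quinn and Sam advance.
Runoff: Quinn is ranked above Sam on 38 ballots, Sam above Quinn on 61.

Sam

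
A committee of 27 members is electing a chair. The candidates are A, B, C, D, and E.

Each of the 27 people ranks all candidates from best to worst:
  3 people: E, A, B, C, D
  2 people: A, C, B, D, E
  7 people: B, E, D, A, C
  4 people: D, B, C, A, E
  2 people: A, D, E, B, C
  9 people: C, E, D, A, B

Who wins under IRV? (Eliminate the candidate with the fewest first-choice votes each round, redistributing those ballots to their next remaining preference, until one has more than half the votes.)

B

Round 1: A 4, B 7, C 9, D 4, E 3. E eliminated.
Round 2: A 7, B 7, C 9, D 4. D eliminated.
Round 3: A 7, B 11, C 9. A eliminated.
Round 4: B 16, C 11. B has a majority (≥14).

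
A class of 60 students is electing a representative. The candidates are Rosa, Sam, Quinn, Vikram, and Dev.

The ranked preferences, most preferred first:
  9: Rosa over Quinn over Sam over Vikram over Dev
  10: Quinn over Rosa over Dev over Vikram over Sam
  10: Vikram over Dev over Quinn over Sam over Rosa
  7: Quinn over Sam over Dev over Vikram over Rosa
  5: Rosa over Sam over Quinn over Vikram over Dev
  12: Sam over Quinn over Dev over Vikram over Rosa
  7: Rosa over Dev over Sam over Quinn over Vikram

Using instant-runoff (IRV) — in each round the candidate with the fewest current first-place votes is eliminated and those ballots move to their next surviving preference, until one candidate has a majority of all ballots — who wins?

Quinn

Round 1: Rosa 21, Sam 12, Quinn 17, Vikram 10, Dev 0. Dev eliminated.
Round 2: Rosa 21, Sam 12, Quinn 17, Vikram 10. Vikram eliminated.
Round 3: Rosa 21, Sam 12, Quinn 27. Sam eliminated.
Round 4: Rosa 21, Quinn 39. Quinn has a majority (≥31).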